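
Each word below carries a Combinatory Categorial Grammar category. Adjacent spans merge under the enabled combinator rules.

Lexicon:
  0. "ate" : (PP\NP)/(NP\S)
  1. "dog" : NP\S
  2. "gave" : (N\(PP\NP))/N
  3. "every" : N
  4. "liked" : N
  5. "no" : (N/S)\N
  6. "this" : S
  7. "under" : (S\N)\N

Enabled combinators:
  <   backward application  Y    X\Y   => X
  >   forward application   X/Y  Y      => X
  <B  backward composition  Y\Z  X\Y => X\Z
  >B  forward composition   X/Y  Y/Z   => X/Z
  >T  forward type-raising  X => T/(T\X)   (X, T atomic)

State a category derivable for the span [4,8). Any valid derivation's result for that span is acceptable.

S\N

[0,8] S   <
  [0,4] N   <
    [0,2] PP\NP   >
      [0,1] "ate" : (PP\NP)/(NP\S)
      [1,2] "dog" : NP\S
    [2,4] N\(PP\NP)   >
      [2,3] "gave" : (N\(PP\NP))/N
      [3,4] "every" : N
  [4,8] S\N   <
    [4,7] N   >
      [4,6] N/S   <
        [4,5] "liked" : N
        [5,6] "no" : (N/S)\N
      [6,7] "this" : S
    [7,8] "under" : (S\N)\N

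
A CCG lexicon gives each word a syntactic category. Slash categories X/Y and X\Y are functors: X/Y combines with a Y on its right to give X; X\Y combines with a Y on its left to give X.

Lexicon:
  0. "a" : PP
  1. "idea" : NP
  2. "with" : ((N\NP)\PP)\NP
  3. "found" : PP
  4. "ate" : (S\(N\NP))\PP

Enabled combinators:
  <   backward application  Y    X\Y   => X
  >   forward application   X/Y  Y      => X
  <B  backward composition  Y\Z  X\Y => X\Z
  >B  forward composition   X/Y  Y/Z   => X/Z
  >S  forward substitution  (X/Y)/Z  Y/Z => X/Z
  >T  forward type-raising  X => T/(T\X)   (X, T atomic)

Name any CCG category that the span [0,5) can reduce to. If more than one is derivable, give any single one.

[0,5] S   <
  [0,1] "a" : PP
  [1,5] S\PP   <B
    [1,3] (N\NP)\PP   <
      [1,2] "idea" : NP
      [2,3] "with" : ((N\NP)\PP)\NP
    [3,5] S\(N\NP)   <
      [3,4] "found" : PP
      [4,5] "ate" : (S\(N\NP))\PP

S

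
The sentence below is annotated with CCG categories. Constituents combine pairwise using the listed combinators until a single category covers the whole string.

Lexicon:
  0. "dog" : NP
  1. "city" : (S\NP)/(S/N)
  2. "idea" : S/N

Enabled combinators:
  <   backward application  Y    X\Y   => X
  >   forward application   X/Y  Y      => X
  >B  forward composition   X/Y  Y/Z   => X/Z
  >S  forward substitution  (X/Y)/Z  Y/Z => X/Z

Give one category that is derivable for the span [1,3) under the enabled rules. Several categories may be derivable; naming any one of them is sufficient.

S\NP

[0,3] S   <
  [0,1] "dog" : NP
  [1,3] S\NP   >
    [1,2] "city" : (S\NP)/(S/N)
    [2,3] "idea" : S/N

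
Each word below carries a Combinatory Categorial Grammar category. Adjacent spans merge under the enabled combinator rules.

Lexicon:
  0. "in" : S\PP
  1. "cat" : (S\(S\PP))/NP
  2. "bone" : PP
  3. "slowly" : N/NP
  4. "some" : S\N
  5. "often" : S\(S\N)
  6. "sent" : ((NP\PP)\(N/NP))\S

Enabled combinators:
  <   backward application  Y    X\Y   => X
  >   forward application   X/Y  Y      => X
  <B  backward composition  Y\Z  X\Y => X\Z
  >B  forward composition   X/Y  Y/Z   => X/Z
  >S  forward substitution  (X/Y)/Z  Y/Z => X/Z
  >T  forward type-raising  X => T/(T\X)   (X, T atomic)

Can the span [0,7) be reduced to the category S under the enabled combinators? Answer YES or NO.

YES

[0,7] S   <
  [0,1] "in" : S\PP
  [1,7] S\(S\PP)   >
    [1,2] "cat" : (S\(S\PP))/NP
    [2,7] NP   <
      [2,3] "bone" : PP
      [3,7] NP\PP   <
        [3,4] "slowly" : N/NP
        [4,7] (NP\PP)\(N/NP)   <
          [4,6] S   <
            [4,5] "some" : S\N
            [5,6] "often" : S\(S\N)
          [6,7] "sent" : ((NP\PP)\(N/NP))\S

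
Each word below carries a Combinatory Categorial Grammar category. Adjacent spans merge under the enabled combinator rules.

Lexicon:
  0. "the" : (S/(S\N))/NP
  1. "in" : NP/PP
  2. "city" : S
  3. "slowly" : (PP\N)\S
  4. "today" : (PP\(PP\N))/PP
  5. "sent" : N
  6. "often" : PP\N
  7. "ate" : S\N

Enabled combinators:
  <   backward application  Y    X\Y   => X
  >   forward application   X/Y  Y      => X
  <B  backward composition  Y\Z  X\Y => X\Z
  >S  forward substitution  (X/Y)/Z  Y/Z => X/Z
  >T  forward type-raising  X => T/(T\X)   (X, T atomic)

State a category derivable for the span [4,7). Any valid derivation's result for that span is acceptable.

PP\(PP\N)

[0,8] S   >
  [0,7] S/(S\N)   >
    [0,1] "the" : (S/(S\N))/NP
    [1,7] NP   >
      [1,2] "in" : NP/PP
      [2,7] PP   <
        [2,4] PP\N   <
          [2,3] "city" : S
          [3,4] "slowly" : (PP\N)\S
        [4,7] PP\(PP\N)   >
          [4,5] "today" : (PP\(PP\N))/PP
          [5,7] PP   <
            [5,6] "sent" : N
            [6,7] "often" : PP\N
  [7,8] "ate" : S\N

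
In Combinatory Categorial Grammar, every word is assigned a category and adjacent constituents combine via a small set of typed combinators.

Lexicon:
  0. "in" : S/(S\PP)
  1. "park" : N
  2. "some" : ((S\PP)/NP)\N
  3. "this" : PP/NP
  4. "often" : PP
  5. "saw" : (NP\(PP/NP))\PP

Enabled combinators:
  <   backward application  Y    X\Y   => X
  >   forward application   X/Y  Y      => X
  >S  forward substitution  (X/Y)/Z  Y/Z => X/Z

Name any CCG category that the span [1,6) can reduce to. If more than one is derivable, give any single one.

[0,6] S   >
  [0,1] "in" : S/(S\PP)
  [1,6] S\PP   >
    [1,3] (S\PP)/NP   <
      [1,2] "park" : N
      [2,3] "some" : ((S\PP)/NP)\N
    [3,6] NP   <
      [3,4] "this" : PP/NP
      [4,6] NP\(PP/NP)   <
        [4,5] "often" : PP
        [5,6] "saw" : (NP\(PP/NP))\PP

S\PP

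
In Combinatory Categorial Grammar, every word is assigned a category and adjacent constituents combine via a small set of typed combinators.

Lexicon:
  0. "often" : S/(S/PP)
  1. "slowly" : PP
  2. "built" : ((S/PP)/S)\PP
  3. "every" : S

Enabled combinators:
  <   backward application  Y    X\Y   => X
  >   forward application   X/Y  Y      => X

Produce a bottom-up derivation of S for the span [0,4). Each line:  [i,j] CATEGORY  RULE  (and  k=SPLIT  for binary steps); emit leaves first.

[0,4] S   >
  [0,1] "often" : S/(S/PP)
  [1,4] S/PP   >
    [1,3] (S/PP)/S   <
      [1,2] "slowly" : PP
      [2,3] "built" : ((S/PP)/S)\PP
    [3,4] "every" : S

[0,1] S/(S/PP)  lex  "often"
[1,2] PP  lex  "slowly"
[2,3] ((S/PP)/S)\PP  lex  "built"
[1,3] (S/PP)/S  <  k=2
[3,4] S  lex  "every"
[1,4] S/PP  >  k=3
[0,4] S  >  k=1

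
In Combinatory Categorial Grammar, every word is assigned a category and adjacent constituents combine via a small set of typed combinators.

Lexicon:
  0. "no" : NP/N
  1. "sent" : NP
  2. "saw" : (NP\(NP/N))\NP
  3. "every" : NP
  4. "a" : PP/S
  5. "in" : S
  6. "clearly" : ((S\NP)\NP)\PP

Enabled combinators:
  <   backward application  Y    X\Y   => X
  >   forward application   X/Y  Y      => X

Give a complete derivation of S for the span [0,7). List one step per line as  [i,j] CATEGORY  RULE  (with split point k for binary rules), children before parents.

[0,7] S   <
  [0,3] NP   <
    [0,1] "no" : NP/N
    [1,3] NP\(NP/N)   <
      [1,2] "sent" : NP
      [2,3] "saw" : (NP\(NP/N))\NP
  [3,7] S\NP   <
    [3,4] "every" : NP
    [4,7] (S\NP)\NP   <
      [4,6] PP   >
        [4,5] "a" : PP/S
        [5,6] "in" : S
      [6,7] "clearly" : ((S\NP)\NP)\PP

[0,1] NP/N  lex  "no"
[1,2] NP  lex  "sent"
[2,3] (NP\(NP/N))\NP  lex  "saw"
[1,3] NP\(NP/N)  <  k=2
[0,3] NP  <  k=1
[3,4] NP  lex  "every"
[4,5] PP/S  lex  "a"
[5,6] S  lex  "in"
[4,6] PP  >  k=5
[6,7] ((S\NP)\NP)\PP  lex  "clearly"
[4,7] (S\NP)\NP  <  k=6
[3,7] S\NP  <  k=4
[0,7] S  <  k=3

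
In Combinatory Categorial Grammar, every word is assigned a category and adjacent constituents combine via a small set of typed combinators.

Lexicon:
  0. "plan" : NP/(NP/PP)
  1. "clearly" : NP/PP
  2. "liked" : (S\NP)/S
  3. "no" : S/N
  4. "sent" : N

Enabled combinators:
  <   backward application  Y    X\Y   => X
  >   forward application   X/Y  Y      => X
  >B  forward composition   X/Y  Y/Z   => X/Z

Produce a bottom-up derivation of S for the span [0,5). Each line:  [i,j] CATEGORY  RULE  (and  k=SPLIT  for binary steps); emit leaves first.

[0,5] S   <
  [0,2] NP   >
    [0,1] "plan" : NP/(NP/PP)
    [1,2] "clearly" : NP/PP
  [2,5] S\NP   >
    [2,3] "liked" : (S\NP)/S
    [3,5] S   >
      [3,4] "no" : S/N
      [4,5] "sent" : N

[0,1] NP/(NP/PP)  lex  "plan"
[1,2] NP/PP  lex  "clearly"
[0,2] NP  >  k=1
[2,3] (S\NP)/S  lex  "liked"
[3,4] S/N  lex  "no"
[4,5] N  lex  "sent"
[3,5] S  >  k=4
[2,5] S\NP  >  k=3
[0,5] S  <  k=2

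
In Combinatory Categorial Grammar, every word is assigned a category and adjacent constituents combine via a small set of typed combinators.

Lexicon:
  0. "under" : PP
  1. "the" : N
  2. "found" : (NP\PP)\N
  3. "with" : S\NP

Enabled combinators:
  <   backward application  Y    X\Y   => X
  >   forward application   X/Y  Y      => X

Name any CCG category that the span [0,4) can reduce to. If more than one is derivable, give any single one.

S

[0,4] S   <
  [0,3] NP   <
    [0,1] "under" : PP
    [1,3] NP\PP   <
      [1,2] "the" : N
      [2,3] "found" : (NP\PP)\N
  [3,4] "with" : S\NP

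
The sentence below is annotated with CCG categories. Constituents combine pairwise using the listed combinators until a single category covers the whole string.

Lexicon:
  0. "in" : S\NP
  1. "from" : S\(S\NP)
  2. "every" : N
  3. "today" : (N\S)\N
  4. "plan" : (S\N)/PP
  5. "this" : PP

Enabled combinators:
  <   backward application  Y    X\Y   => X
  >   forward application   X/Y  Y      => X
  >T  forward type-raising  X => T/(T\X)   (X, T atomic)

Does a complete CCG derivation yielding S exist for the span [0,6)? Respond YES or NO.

YES

[0,6] S   <
  [0,4] N   <
    [0,2] S   <
      [0,1] "in" : S\NP
      [1,2] "from" : S\(S\NP)
    [2,4] N\S   <
      [2,3] "every" : N
      [3,4] "today" : (N\S)\N
  [4,6] S\N   >
    [4,5] "plan" : (S\N)/PP
    [5,6] "this" : PP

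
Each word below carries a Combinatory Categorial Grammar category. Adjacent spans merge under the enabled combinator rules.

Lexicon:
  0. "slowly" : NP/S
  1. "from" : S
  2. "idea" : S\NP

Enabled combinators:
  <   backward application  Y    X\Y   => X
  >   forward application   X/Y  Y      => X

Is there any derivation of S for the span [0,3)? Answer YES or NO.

[0,3] S   <
  [0,2] NP   >
    [0,1] "slowly" : NP/S
    [1,2] "from" : S
  [2,3] "idea" : S\NP

YES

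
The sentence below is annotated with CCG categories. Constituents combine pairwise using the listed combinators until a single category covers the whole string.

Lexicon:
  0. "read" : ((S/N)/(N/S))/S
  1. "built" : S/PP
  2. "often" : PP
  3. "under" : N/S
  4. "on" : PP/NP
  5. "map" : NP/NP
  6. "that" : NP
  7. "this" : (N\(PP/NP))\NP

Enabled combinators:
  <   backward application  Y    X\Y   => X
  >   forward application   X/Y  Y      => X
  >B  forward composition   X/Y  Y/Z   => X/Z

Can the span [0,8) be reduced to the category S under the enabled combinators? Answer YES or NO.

[0,8] S   >
  [0,4] S/N   >
    [0,3] (S/N)/(N/S)   >
      [0,1] "read" : ((S/N)/(N/S))/S
      [1,3] S   >
        [1,2] "built" : S/PP
        [2,3] "often" : PP
    [3,4] "under" : N/S
  [4,8] N   <
    [4,6] PP/NP   >B
      [4,5] "on" : PP/NP
      [5,6] "map" : NP/NP
    [6,8] N\(PP/NP)   <
      [6,7] "that" : NP
      [7,8] "this" : (N\(PP/NP))\NP

YES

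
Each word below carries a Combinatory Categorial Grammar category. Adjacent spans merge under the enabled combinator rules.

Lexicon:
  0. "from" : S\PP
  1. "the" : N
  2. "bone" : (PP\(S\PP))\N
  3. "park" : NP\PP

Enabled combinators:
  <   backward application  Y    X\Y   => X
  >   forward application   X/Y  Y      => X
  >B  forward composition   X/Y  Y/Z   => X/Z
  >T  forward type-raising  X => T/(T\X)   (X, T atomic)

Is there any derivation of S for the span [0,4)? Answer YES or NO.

S\PP N (PP\(S\PP))\N NP\PP
CKY chart[0,4] = {N/(N\NP), NP, NP/(NP\NP), PP/(PP\NP), S/(S\NP)}; S ∉ chart

NO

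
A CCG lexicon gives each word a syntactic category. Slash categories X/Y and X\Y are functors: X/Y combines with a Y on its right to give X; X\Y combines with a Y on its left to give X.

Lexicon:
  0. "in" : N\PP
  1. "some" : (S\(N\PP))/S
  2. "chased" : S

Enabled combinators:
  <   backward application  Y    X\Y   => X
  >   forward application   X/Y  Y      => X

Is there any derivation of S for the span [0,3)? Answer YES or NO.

YES

[0,3] S   <
  [0,1] "in" : N\PP
  [1,3] S\(N\PP)   >
    [1,2] "some" : (S\(N\PP))/S
    [2,3] "chased" : S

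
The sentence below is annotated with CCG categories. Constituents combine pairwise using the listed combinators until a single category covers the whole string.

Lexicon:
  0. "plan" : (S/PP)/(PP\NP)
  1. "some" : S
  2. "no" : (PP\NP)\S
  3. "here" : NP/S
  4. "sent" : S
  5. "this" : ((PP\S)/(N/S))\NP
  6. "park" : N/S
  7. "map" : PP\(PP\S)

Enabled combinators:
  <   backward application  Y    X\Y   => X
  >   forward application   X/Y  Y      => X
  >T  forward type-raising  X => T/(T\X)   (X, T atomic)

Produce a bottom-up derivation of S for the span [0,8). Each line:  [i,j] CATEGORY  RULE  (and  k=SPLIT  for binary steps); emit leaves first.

[0,8] S   >
  [0,3] S/PP   >
    [0,1] "plan" : (S/PP)/(PP\NP)
    [1,3] PP\NP   <
      [1,2] "some" : S
      [2,3] "no" : (PP\NP)\S
  [3,8] PP   <
    [3,7] PP\S   >
      [3,6] (PP\S)/(N/S)   <
        [3,5] NP   >
          [3,4] "here" : NP/S
          [4,5] "sent" : S
        [5,6] "this" : ((PP\S)/(N/S))\NP
      [6,7] "park" : N/S
    [7,8] "map" : PP\(PP\S)

[0,1] (S/PP)/(PP\NP)  lex  "plan"
[1,2] S  lex  "some"
[2,3] (PP\NP)\S  lex  "no"
[1,3] PP\NP  <  k=2
[0,3] S/PP  >  k=1
[3,4] NP/S  lex  "here"
[4,5] S  lex  "sent"
[3,5] NP  >  k=4
[5,6] ((PP\S)/(N/S))\NP  lex  "this"
[3,6] (PP\S)/(N/S)  <  k=5
[6,7] N/S  lex  "park"
[3,7] PP\S  >  k=6
[7,8] PP\(PP\S)  lex  "map"
[3,8] PP  <  k=7
[0,8] S  >  k=3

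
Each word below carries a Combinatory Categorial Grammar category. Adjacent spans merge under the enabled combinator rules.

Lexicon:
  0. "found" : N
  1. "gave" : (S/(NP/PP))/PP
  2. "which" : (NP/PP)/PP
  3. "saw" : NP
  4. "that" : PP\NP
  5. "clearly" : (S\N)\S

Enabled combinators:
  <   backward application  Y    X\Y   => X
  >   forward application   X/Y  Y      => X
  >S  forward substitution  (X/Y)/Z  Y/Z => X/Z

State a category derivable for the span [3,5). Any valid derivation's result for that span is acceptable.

PP

[0,6] S   <
  [0,1] "found" : N
  [1,6] S\N   <
    [1,5] S   >
      [1,3] S/PP   >S
        [1,2] "gave" : (S/(NP/PP))/PP
        [2,3] "which" : (NP/PP)/PP
      [3,5] PP   <
        [3,4] "saw" : NP
        [4,5] "that" : PP\NP
    [5,6] "clearly" : (S\N)\S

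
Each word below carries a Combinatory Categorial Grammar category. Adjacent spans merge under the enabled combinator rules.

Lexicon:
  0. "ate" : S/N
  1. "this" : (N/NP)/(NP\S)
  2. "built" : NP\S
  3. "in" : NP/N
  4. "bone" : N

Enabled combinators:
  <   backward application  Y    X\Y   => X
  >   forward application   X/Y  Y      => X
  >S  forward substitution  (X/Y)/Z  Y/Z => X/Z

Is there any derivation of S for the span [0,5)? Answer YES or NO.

YES

[0,5] S   >
  [0,1] "ate" : S/N
  [1,5] N   >
    [1,3] N/NP   >
      [1,2] "this" : (N/NP)/(NP\S)
      [2,3] "built" : NP\S
    [3,5] NP   >
      [3,4] "in" : NP/N
      [4,5] "bone" : N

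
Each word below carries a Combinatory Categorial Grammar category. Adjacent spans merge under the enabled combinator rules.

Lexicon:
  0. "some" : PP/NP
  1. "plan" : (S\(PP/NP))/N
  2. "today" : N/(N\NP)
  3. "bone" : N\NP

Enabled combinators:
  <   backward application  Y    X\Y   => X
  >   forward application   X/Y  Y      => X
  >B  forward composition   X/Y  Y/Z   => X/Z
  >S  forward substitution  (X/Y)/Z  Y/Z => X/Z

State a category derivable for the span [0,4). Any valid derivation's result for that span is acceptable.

[0,4] S   <
  [0,1] "some" : PP/NP
  [1,4] S\(PP/NP)   >
    [1,2] "plan" : (S\(PP/NP))/N
    [2,4] N   >
      [2,3] "today" : N/(N\NP)
      [3,4] "bone" : N\NP

S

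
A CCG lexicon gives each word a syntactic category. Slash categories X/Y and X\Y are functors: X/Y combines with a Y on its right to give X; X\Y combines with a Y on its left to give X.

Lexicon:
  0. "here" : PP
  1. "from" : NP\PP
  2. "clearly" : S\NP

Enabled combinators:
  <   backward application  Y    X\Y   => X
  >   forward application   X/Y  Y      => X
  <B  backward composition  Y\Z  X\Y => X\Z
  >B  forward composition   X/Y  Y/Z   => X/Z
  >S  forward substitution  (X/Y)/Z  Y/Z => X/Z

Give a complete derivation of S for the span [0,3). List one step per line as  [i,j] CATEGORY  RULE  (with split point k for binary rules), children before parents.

[0,3] S   <
  [0,2] NP   <
    [0,1] "here" : PP
    [1,2] "from" : NP\PP
  [2,3] "clearly" : S\NP

[0,1] PP  lex  "here"
[1,2] NP\PP  lex  "from"
[0,2] NP  <  k=1
[2,3] S\NP  lex  "clearly"
[0,3] S  <  k=2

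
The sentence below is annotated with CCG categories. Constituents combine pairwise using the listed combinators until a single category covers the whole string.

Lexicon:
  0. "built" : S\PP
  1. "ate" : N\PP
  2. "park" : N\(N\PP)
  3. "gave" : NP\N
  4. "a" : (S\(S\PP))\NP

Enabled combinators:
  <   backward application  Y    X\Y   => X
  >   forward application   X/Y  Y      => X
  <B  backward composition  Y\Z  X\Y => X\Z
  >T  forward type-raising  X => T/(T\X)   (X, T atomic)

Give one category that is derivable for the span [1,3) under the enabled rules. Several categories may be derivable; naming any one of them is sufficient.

N

[0,5] S   <
  [0,1] "built" : S\PP
  [1,5] S\(S\PP)   <
    [1,4] NP   <
      [1,3] N   <
        [1,2] "ate" : N\PP
        [2,3] "park" : N\(N\PP)
      [3,4] "gave" : NP\N
    [4,5] "a" : (S\(S\PP))\NP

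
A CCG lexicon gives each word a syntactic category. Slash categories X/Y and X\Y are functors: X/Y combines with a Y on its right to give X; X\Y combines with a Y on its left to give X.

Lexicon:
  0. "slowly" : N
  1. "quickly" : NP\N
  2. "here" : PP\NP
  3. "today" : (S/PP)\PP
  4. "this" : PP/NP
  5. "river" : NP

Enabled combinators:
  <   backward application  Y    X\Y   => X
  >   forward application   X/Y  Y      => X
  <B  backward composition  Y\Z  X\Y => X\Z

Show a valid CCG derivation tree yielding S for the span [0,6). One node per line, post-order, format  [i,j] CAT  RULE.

[0,1] N  lex  "slowly"
[1,2] NP\N  lex  "quickly"
[0,2] NP  <  k=1
[2,3] PP\NP  lex  "here"
[0,3] PP  <  k=2
[3,4] (S/PP)\PP  lex  "today"
[0,4] S/PP  <  k=3
[4,5] PP/NP  lex  "this"
[5,6] NP  lex  "river"
[4,6] PP  >  k=5
[0,6] S  >  k=4

[0,6] S   >
  [0,4] S/PP   <
    [0,3] PP   <
      [0,2] NP   <
        [0,1] "slowly" : N
        [1,2] "quickly" : NP\N
      [2,3] "here" : PP\NP
    [3,4] "today" : (S/PP)\PP
  [4,6] PP   >
    [4,5] "this" : PP/NP
    [5,6] "river" : NP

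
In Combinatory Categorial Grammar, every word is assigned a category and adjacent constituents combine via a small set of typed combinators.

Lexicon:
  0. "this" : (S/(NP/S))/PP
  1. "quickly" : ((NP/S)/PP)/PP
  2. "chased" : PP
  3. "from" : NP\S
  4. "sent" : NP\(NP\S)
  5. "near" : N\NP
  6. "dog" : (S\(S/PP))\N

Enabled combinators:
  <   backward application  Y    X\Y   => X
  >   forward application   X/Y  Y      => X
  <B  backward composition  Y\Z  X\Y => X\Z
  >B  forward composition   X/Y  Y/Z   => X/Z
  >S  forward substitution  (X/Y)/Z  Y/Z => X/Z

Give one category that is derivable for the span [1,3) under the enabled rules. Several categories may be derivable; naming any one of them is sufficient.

(NP/S)/PP

[0,7] S   <
  [0,3] S/PP   >S
    [0,1] "this" : (S/(NP/S))/PP
    [1,3] (NP/S)/PP   >
      [1,2] "quickly" : ((NP/S)/PP)/PP
      [2,3] "chased" : PP
  [3,7] S\(S/PP)   <
    [3,6] N   <
      [3,5] NP   <
        [3,4] "from" : NP\S
        [4,5] "sent" : NP\(NP\S)
      [5,6] "near" : N\NP
    [6,7] "dog" : (S\(S/PP))\N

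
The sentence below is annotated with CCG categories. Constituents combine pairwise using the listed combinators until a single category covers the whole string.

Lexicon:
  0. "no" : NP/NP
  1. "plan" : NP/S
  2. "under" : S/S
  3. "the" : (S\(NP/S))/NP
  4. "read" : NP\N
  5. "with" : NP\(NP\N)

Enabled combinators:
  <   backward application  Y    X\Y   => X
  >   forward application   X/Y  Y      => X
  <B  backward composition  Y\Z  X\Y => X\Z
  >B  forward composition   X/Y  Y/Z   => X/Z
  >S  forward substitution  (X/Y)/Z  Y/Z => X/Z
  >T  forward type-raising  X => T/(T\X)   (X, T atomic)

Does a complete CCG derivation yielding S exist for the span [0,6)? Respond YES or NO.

[0,6] S   <
  [0,3] NP/S   >B
    [0,1] "no" : NP/NP
    [1,3] NP/S   >B
      [1,2] "plan" : NP/S
      [2,3] "under" : S/S
  [3,6] S\(NP/S)   >
    [3,4] "the" : (S\(NP/S))/NP
    [4,6] NP   <
      [4,5] "read" : NP\N
      [5,6] "with" : NP\(NP\N)

YES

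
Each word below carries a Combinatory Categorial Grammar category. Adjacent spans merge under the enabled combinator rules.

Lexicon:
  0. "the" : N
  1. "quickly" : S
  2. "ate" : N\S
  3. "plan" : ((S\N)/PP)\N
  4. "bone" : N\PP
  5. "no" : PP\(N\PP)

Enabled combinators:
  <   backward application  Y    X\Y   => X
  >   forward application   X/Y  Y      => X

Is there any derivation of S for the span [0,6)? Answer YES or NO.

[0,6] S   <
  [0,1] "the" : N
  [1,6] S\N   >
    [1,4] (S\N)/PP   <
      [1,3] N   <
        [1,2] "quickly" : S
        [2,3] "ate" : N\S
      [3,4] "plan" : ((S\N)/PP)\N
    [4,6] PP   <
      [4,5] "bone" : N\PP
      [5,6] "no" : PP\(N\PP)

YES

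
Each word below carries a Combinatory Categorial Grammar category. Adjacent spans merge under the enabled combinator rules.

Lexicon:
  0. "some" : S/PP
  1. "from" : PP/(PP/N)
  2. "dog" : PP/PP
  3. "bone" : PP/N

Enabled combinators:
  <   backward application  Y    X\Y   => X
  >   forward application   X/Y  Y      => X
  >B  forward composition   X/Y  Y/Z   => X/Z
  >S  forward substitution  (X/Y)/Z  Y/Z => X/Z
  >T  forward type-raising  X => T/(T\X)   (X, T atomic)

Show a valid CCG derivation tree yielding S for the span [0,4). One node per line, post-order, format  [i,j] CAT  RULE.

[0,4] S   >
  [0,1] "some" : S/PP
  [1,4] PP   >
    [1,2] "from" : PP/(PP/N)
    [2,4] PP/N   >B
      [2,3] "dog" : PP/PP
      [3,4] "bone" : PP/N

[0,1] S/PP  lex  "some"
[1,2] PP/(PP/N)  lex  "from"
[2,3] PP/PP  lex  "dog"
[3,4] PP/N  lex  "bone"
[2,4] PP/N  >B  k=3
[1,4] PP  >  k=2
[0,4] S  >  k=1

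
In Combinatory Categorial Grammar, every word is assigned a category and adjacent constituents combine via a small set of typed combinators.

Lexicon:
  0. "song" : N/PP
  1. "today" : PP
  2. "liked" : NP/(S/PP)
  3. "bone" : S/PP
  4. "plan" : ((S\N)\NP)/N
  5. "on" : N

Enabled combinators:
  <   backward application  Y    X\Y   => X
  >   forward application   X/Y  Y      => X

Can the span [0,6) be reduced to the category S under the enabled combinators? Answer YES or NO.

[0,6] S   <
  [0,2] N   >
    [0,1] "song" : N/PP
    [1,2] "today" : PP
  [2,6] S\N   <
    [2,4] NP   >
      [2,3] "liked" : NP/(S/PP)
      [3,4] "bone" : S/PP
    [4,6] (S\N)\NP   >
      [4,5] "plan" : ((S\N)\NP)/N
      [5,6] "on" : N

YES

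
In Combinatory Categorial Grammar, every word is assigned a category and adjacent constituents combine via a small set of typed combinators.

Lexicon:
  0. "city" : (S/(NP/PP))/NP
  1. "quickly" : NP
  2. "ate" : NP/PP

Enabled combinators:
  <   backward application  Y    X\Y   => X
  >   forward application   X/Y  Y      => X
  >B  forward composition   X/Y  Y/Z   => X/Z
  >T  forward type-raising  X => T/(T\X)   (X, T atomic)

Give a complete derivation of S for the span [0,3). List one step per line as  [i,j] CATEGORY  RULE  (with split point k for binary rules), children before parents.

[0,3] S   >
  [0,2] S/(NP/PP)   >
    [0,1] "city" : (S/(NP/PP))/NP
    [1,2] "quickly" : NP
  [2,3] "ate" : NP/PP

[0,1] (S/(NP/PP))/NP  lex  "city"
[1,2] NP  lex  "quickly"
[0,2] S/(NP/PP)  >  k=1
[2,3] NP/PP  lex  "ate"
[0,3] S  >  k=2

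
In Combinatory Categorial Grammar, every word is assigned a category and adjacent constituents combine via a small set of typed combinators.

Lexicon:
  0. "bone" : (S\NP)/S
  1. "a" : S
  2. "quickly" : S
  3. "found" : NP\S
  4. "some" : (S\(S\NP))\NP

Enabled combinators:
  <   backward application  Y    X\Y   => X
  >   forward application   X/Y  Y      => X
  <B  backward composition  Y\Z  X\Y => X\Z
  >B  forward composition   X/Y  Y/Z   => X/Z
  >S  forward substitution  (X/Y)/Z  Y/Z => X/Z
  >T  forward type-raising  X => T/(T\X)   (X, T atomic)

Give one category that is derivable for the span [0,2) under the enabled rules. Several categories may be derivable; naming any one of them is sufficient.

[0,5] S   <
  [0,2] S\NP   >
    [0,1] "bone" : (S\NP)/S
    [1,2] "a" : S
  [2,5] S\(S\NP)   <
    [2,4] NP   >
      [2,3] NP/(NP\S)   >T
        [2,3] "quickly" : S
      [3,4] "found" : NP\S
    [4,5] "some" : (S\(S\NP))\NP

S\NP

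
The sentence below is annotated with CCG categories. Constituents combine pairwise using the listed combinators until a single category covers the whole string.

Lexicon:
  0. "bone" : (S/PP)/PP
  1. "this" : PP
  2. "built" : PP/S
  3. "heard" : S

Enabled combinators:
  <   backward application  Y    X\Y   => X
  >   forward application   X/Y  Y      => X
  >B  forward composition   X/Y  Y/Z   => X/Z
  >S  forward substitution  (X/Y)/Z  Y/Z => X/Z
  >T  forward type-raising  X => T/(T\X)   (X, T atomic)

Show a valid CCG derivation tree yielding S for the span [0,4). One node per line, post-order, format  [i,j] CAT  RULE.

[0,4] S   >
  [0,2] S/PP   >
    [0,1] "bone" : (S/PP)/PP
    [1,2] "this" : PP
  [2,4] PP   >
    [2,3] "built" : PP/S
    [3,4] "heard" : S

[0,1] (S/PP)/PP  lex  "bone"
[1,2] PP  lex  "this"
[0,2] S/PP  >  k=1
[2,3] PP/S  lex  "built"
[3,4] S  lex  "heard"
[2,4] PP  >  k=3
[0,4] S  >  k=2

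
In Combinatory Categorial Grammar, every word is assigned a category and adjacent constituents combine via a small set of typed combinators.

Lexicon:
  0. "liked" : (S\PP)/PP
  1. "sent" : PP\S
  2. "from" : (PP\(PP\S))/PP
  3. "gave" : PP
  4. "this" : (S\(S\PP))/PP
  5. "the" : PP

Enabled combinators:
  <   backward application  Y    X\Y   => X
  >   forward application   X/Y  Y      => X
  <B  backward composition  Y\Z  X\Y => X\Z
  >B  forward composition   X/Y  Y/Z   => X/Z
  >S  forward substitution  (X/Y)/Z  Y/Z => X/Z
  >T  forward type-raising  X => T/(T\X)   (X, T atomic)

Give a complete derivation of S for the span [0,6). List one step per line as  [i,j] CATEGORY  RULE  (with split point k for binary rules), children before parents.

[0,1] (S\PP)/PP  lex  "liked"
[1,2] PP\S  lex  "sent"
[2,3] (PP\(PP\S))/PP  lex  "from"
[3,4] PP  lex  "gave"
[2,4] PP\(PP\S)  >  k=3
[1,4] PP  <  k=2
[0,4] S\PP  >  k=1
[4,5] (S\(S\PP))/PP  lex  "this"
[5,6] PP  lex  "the"
[4,6] S\(S\PP)  >  k=5
[0,6] S  <  k=4

[0,6] S   <
  [0,4] S\PP   >
    [0,1] "liked" : (S\PP)/PP
    [1,4] PP   <
      [1,2] "sent" : PP\S
      [2,4] PP\(PP\S)   >
        [2,3] "from" : (PP\(PP\S))/PP
        [3,4] "gave" : PP
  [4,6] S\(S\PP)   >
    [4,5] "this" : (S\(S\PP))/PP
    [5,6] "the" : PP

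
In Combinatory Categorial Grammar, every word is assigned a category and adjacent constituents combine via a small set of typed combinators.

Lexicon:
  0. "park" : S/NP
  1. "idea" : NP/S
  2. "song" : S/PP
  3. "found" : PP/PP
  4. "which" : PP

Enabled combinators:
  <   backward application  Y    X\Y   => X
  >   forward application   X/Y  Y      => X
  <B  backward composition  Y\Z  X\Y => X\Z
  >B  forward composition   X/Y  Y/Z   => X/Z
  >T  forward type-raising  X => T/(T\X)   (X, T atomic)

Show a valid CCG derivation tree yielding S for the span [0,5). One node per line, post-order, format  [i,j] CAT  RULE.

[0,1] S/NP  lex  "park"
[1,2] NP/S  lex  "idea"
[2,3] S/PP  lex  "song"
[1,3] NP/PP  >B  k=2
[0,3] S/PP  >B  k=1
[3,4] PP/PP  lex  "found"
[0,4] S/PP  >B  k=3
[4,5] PP  lex  "which"
[0,5] S  >  k=4

[0,5] S   >
  [0,4] S/PP   >B
    [0,3] S/PP   >B
      [0,1] "park" : S/NP
      [1,3] NP/PP   >B
        [1,2] "idea" : NP/S
        [2,3] "song" : S/PP
    [3,4] "found" : PP/PP
  [4,5] "which" : PP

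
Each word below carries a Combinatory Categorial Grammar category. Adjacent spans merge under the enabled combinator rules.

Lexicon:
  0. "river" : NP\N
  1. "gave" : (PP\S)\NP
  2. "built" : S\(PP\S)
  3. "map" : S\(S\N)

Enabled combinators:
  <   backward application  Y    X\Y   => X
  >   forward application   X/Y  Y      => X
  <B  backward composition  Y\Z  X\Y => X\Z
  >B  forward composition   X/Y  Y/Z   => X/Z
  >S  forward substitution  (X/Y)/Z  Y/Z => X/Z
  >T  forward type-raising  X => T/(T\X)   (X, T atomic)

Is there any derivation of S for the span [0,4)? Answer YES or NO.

YES

[0,4] S   <
  [0,3] S\N   <B
    [0,1] "river" : NP\N
    [1,3] S\NP   <B
      [1,2] "gave" : (PP\S)\NP
      [2,3] "built" : S\(PP\S)
  [3,4] "map" : S\(S\N)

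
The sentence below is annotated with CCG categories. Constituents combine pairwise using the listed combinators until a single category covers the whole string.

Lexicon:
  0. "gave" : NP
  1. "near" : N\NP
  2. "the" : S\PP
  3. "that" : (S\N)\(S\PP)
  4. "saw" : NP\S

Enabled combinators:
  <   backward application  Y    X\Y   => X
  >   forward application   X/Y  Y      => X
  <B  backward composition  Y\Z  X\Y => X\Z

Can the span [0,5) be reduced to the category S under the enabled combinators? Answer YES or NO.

NO

NP N\NP S\PP (S\N)\(S\PP) NP\S
CKY chart[0,5] = {NP}; S ∉ chart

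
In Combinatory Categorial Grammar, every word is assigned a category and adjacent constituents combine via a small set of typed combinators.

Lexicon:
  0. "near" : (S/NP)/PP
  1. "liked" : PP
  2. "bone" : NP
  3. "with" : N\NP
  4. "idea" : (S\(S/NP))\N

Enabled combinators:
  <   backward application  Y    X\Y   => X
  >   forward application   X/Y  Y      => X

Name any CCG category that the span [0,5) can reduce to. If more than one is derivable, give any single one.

S

[0,5] S   <
  [0,2] S/NP   >
    [0,1] "near" : (S/NP)/PP
    [1,2] "liked" : PP
  [2,5] S\(S/NP)   <
    [2,4] N   <
      [2,3] "bone" : NP
      [3,4] "with" : N\NP
    [4,5] "idea" : (S\(S/NP))\N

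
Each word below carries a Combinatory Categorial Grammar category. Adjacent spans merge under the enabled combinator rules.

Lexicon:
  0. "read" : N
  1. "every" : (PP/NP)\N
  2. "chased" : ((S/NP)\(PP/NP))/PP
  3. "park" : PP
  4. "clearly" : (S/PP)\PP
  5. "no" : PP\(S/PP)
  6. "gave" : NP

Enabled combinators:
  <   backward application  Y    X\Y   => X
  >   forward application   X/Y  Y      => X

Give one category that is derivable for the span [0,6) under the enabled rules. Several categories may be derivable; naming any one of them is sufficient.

[0,7] S   >
  [0,6] S/NP   <
    [0,2] PP/NP   <
      [0,1] "read" : N
      [1,2] "every" : (PP/NP)\N
    [2,6] (S/NP)\(PP/NP)   >
      [2,3] "chased" : ((S/NP)\(PP/NP))/PP
      [3,6] PP   <
        [3,5] S/PP   <
          [3,4] "park" : PP
          [4,5] "clearly" : (S/PP)\PP
        [5,6] "no" : PP\(S/PP)
  [6,7] "gave" : NP

S/NP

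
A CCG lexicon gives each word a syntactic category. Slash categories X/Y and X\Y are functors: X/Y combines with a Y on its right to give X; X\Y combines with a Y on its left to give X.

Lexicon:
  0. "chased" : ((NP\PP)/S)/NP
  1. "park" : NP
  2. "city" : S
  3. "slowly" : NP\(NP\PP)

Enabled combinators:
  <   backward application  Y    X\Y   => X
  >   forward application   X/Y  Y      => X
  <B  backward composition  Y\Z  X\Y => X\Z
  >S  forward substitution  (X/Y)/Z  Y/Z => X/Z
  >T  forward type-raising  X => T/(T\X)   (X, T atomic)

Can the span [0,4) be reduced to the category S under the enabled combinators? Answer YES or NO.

NO

((NP\PP)/S)/NP NP S NP\(NP\PP)
CKY chart[0,4] = {N/(N\NP), NP, NP/(NP\NP), PP/(PP\NP), S/(S\NP)}; S ∉ chart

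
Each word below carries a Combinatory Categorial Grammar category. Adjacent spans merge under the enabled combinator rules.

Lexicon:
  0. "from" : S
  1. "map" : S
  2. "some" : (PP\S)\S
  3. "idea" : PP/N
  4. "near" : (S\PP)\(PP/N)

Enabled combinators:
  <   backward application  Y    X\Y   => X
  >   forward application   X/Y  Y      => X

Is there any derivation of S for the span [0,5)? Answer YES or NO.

[0,5] S   <
  [0,3] PP   <
    [0,1] "from" : S
    [1,3] PP\S   <
      [1,2] "map" : S
      [2,3] "some" : (PP\S)\S
  [3,5] S\PP   <
    [3,4] "idea" : PP/N
    [4,5] "near" : (S\PP)\(PP/N)

YES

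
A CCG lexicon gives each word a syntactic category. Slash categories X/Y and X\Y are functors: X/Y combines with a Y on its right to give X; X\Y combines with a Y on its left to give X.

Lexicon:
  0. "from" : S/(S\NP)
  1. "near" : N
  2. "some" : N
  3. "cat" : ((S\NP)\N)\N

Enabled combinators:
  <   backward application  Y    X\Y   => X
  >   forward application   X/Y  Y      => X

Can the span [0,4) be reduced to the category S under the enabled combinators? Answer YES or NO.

[0,4] S   >
  [0,1] "from" : S/(S\NP)
  [1,4] S\NP   <
    [1,2] "near" : N
    [2,4] (S\NP)\N   <
      [2,3] "some" : N
      [3,4] "cat" : ((S\NP)\N)\N

YES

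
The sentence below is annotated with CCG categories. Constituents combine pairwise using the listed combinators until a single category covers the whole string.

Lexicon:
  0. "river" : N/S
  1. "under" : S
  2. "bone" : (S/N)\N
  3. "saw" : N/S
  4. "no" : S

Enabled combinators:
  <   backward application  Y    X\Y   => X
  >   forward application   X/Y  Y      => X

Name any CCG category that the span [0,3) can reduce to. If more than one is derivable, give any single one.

[0,5] S   >
  [0,3] S/N   <
    [0,2] N   >
      [0,1] "river" : N/S
      [1,2] "under" : S
    [2,3] "bone" : (S/N)\N
  [3,5] N   >
    [3,4] "saw" : N/S
    [4,5] "no" : S

S/N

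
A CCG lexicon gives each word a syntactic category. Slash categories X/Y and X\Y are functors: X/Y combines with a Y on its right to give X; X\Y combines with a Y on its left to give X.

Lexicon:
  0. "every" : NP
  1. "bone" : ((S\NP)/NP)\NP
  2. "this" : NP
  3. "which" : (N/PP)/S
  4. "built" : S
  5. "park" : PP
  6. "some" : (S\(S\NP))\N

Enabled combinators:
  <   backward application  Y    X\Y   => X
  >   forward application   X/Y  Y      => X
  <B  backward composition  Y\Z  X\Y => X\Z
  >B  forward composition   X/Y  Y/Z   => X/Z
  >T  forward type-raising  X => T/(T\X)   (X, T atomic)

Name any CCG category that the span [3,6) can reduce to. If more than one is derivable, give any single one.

N

[0,7] S   <
  [0,3] S\NP   >
    [0,2] (S\NP)/NP   <
      [0,1] "every" : NP
      [1,2] "bone" : ((S\NP)/NP)\NP
    [2,3] "this" : NP
  [3,7] S\(S\NP)   <
    [3,6] N   >
      [3,5] N/PP   >
        [3,4] "which" : (N/PP)/S
        [4,5] "built" : S
      [5,6] "park" : PP
    [6,7] "some" : (S\(S\NP))\N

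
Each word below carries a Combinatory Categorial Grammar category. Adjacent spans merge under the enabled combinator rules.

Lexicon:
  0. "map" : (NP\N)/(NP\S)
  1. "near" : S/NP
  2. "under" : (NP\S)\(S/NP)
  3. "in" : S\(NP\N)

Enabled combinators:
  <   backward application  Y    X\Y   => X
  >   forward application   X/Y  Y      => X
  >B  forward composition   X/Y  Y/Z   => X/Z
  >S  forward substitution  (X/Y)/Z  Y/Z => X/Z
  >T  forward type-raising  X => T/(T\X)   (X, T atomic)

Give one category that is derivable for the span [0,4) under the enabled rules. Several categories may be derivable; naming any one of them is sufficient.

[0,4] S   <
  [0,3] NP\N   >
    [0,1] "map" : (NP\N)/(NP\S)
    [1,3] NP\S   <
      [1,2] "near" : S/NP
      [2,3] "under" : (NP\S)\(S/NP)
  [3,4] "in" : S\(NP\N)

S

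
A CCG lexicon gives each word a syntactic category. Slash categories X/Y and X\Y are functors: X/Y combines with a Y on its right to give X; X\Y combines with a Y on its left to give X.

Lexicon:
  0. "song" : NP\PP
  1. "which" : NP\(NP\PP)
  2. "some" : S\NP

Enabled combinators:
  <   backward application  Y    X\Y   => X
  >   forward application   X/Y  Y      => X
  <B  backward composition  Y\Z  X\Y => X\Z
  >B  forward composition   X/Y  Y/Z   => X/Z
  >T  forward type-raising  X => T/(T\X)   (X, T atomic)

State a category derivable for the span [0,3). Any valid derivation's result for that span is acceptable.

[0,3] S   <
  [0,2] NP   <
    [0,1] "song" : NP\PP
    [1,2] "which" : NP\(NP\PP)
  [2,3] "some" : S\NP

S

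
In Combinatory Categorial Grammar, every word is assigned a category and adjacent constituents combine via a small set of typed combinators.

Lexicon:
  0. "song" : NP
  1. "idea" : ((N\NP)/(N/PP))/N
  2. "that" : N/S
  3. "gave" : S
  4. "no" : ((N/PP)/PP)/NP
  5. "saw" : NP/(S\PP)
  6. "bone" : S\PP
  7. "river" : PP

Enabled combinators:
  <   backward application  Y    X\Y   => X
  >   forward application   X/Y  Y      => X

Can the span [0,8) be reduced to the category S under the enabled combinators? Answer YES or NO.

NO

NP ((N\NP)/(N/PP))/N N/S S ((N/PP)/PP)/NP NP/(S\PP) S\PP PP
CKY chart[0,8] = {N}; S ∉ chart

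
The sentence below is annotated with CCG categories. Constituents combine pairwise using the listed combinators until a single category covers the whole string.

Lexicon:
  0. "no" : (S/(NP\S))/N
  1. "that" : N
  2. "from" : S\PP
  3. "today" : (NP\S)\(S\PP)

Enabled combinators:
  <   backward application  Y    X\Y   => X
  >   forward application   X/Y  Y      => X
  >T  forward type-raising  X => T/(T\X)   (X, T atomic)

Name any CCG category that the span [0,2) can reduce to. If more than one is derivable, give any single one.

S/(NP\S)

[0,4] S   >
  [0,2] S/(NP\S)   >
    [0,1] "no" : (S/(NP\S))/N
    [1,2] "that" : N
  [2,4] NP\S   <
    [2,3] "from" : S\PP
    [3,4] "today" : (NP\S)\(S\PP)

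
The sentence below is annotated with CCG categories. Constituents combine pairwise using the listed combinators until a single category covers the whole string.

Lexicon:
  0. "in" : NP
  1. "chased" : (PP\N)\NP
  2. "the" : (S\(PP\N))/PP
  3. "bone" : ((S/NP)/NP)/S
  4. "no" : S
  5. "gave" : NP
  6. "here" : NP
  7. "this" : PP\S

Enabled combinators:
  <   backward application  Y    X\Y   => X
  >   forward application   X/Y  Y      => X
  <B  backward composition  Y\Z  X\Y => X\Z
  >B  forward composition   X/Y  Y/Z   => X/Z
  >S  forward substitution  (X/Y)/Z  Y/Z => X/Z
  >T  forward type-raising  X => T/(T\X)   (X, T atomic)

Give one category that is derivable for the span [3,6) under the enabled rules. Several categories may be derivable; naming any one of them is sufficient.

[0,8] S   >
  [0,1] S/(S\NP)   >T
    [0,1] "in" : NP
  [1,8] S\NP   <B
    [1,2] "chased" : (PP\N)\NP
    [2,8] S\(PP\N)   >
      [2,3] "the" : (S\(PP\N))/PP
      [3,8] PP   <
        [3,7] S   >
          [3,6] S/NP   >
            [3,5] (S/NP)/NP   >
              [3,4] "bone" : ((S/NP)/NP)/S
              [4,5] "no" : S
            [5,6] "gave" : NP
          [6,7] "here" : NP
        [7,8] "this" : PP\S

S/NP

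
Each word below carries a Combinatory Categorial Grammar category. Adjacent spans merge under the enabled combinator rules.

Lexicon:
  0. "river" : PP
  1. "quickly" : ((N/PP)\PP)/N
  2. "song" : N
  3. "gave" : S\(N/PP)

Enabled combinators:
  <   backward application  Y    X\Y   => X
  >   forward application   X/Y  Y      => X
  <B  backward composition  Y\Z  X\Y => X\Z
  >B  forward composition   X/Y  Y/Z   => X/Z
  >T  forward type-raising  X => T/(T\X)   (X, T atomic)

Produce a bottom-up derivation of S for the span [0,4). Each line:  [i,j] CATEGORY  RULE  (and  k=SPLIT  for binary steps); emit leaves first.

[0,4] S   >
  [0,1] S/(S\PP)   >T
    [0,1] "river" : PP
  [1,4] S\PP   <B
    [1,3] (N/PP)\PP   >
      [1,2] "quickly" : ((N/PP)\PP)/N
      [2,3] "song" : N
    [3,4] "gave" : S\(N/PP)

[0,1] PP  lex  "river"
[0,1] S/(S\PP)  >T
[1,2] ((N/PP)\PP)/N  lex  "quickly"
[2,3] N  lex  "song"
[1,3] (N/PP)\PP  >  k=2
[3,4] S\(N/PP)  lex  "gave"
[1,4] S\PP  <B  k=3
[0,4] S  >  k=1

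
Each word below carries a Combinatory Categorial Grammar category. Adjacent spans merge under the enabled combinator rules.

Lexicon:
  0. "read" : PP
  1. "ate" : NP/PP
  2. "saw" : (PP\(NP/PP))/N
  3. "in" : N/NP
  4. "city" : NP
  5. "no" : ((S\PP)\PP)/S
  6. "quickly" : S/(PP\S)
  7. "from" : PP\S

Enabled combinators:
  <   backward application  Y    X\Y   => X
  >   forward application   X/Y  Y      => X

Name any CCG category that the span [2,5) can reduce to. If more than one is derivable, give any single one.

[0,8] S   <
  [0,1] "read" : PP
  [1,8] S\PP   <
    [1,5] PP   <
      [1,2] "ate" : NP/PP
      [2,5] PP\(NP/PP)   >
        [2,3] "saw" : (PP\(NP/PP))/N
        [3,5] N   >
          [3,4] "in" : N/NP
          [4,5] "city" : NP
    [5,8] (S\PP)\PP   >
      [5,6] "no" : ((S\PP)\PP)/S
      [6,8] S   >
        [6,7] "quickly" : S/(PP\S)
        [7,8] "from" : PP\S

PP\(NP/PP)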